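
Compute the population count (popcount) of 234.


0b11101010 has 5 set bits

5


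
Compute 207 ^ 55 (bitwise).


0b11001111 ^ 0b110111 = 0b11111000 = 248

248


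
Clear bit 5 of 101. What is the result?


101 & ~(1 << 5) = 69

69


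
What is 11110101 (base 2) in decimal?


11110101 in decimal = 245

245


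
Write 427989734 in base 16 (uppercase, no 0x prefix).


427989734 = 19829AE6 hex

19829AE6


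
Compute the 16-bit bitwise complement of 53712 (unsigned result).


~0b1101000111010000 = 0b10111000101111 = 11823 (16-bit unsigned)

11823


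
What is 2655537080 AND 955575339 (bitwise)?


0b10011110010010000100011110111000 & 0b111000111101001110110000101011 = 0b11000010000000100010000101000 = 406864936

406864936


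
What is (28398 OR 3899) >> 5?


Step 1: 28398 | 3899 = 28671
Step 2: 28671 >> 5 = 895

895


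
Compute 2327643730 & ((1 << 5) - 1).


2327643730 & 31 = 18

18


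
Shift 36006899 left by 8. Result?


0b10001001010110101111110011 << 8 = 0b1000100101011010111111001100000000 = 9217766144

9217766144


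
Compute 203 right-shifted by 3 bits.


0b11001011 >> 3 = 0b11001 = 25

25


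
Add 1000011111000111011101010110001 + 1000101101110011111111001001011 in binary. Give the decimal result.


1000011111000111011101010110001 + 1000101101110011111111001001011 = 10001001100111011011100011111100 = 2308815100

2308815100


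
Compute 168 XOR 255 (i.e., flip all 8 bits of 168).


168 ^ 255 = 87

87


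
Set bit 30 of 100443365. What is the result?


100443365 | (1 << 30) = 100443365 | 1073741824 = 1174185189

1174185189


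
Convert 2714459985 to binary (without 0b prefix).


2714459985 = 10100001110010110101111101010001 in binary

10100001110010110101111101010001


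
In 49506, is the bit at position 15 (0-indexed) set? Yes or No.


0b1100000101100010, bit 15 = 1. Yes

Yes


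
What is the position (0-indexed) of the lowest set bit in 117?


0b1110101. Lowest set bit at position 0

0


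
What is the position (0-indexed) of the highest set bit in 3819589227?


0b11100011101010100100111001101011. Highest set bit at position 31

31


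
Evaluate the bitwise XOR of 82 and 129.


0b1010010 ^ 0b10000001 = 0b11010011 = 211

211


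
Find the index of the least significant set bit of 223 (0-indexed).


0b11011111. Lowest set bit at position 0

0


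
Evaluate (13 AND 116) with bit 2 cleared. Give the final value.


Step 1: 13 & 116 = 4
Step 2: 4 & ~(1 << 2) = 0

0


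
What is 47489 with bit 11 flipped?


47489 ^ (1 << 11) = 47489 ^ 2048 = 45441

45441


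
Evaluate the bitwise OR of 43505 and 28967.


0b1010100111110001 | 0b111000100100111 = 0b1111100111110111 = 63991

63991


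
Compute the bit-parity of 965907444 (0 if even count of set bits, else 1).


0b111001100100101001001111110100 has 16 ones => parity 0

0


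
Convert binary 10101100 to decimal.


10101100 in decimal = 172

172


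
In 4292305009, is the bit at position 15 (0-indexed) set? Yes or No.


0b11111111110101110110000001110001, bit 15 = 0. No

No


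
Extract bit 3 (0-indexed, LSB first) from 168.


0b10101000, position 3 = 1

1


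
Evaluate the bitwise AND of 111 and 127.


0b1101111 & 0b1111111 = 0b1101111 = 111

111


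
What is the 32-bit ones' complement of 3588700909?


3588700909 ^ 4294967295 = 706266386

706266386


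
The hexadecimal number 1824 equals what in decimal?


1824 hex = 6180 decimal

6180


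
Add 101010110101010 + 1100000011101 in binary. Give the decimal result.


101010110101010 + 1100000011101 = 110110111000111 = 28103

28103


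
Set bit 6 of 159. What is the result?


159 | (1 << 6) = 159 | 64 = 223

223


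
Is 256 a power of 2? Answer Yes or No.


0b100000000. Only one bit set => Yes

Yes


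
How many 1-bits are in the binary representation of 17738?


0b100010101001010 has 6 set bits

6


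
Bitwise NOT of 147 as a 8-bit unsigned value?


~0b10010011 = 0b1101100 = 108 (8-bit unsigned)

108


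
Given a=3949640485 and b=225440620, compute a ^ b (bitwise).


3949640485 ^ 225440620 = 3859105865

3859105865


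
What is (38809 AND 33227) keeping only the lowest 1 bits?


Step 1: 38809 & 33227 = 33161
Step 2: 33161 & 1 = 1

1


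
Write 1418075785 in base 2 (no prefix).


1418075785 = 1010100100001100001111010001001 in binary

1010100100001100001111010001001


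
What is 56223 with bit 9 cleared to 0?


56223 & ~(1 << 9) = 55711

55711


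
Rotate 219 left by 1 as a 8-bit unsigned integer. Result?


Rotate 0b11011011 left by 1 (8-bit) = 0b10110111 = 183

183


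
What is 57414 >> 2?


0b1110000001000110 >> 2 = 0b11100000010001 = 14353

14353


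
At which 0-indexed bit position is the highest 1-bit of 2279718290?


0b10000111111000011011110110010010. Highest set bit at position 31

31


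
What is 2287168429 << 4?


0b10001000010100110110101110101101 << 4 = 0b100010000101001101101011101011010000 = 36594694864

36594694864


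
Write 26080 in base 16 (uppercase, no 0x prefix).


26080 = 65E0 hex

65E0


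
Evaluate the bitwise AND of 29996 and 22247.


0b111010100101100 & 0b101011011100111 = 0b101010000100100 = 21540

21540


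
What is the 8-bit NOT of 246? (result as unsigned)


~0b11110110 = 0b1001 = 9 (8-bit unsigned)

9


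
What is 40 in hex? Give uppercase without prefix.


40 = 28 hex

28


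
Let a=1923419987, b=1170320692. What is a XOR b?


1923419987 ^ 1170320692 = 929342055

929342055


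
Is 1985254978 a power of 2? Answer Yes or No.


0b1110110010101001001011001000010. Multiple bits set => No

No


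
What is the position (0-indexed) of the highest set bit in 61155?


0b1110111011100011. Highest set bit at position 15

15


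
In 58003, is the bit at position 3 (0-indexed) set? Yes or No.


0b1110001010010011, bit 3 = 0. No

No


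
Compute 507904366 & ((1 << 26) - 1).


507904366 & 67108863 = 38142318

38142318


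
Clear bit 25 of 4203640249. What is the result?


4203640249 & ~(1 << 25) = 4170085817

4170085817


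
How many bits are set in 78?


0b1001110 has 4 set bits

4


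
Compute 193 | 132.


0b11000001 | 0b10000100 = 0b11000101 = 197

197


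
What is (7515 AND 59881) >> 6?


Step 1: 7515 & 59881 = 2377
Step 2: 2377 >> 6 = 37

37


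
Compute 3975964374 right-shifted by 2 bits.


0b11101100111111000110011011010110 >> 2 = 0b111011001111110001100110110101 = 993991093

993991093


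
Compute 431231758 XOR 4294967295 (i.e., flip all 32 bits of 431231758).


431231758 ^ 4294967295 = 3863735537

3863735537


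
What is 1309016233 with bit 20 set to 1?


1309016233 | (1 << 20) = 1309016233 | 1048576 = 1310064809

1310064809


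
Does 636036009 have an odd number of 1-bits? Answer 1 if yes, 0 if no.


0b100101111010010010001110101001 has 15 ones => parity 1

1


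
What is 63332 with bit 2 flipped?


63332 ^ (1 << 2) = 63332 ^ 4 = 63328

63328


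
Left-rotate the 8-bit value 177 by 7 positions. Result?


Rotate 0b10110001 left by 7 (8-bit) = 0b11011000 = 216

216


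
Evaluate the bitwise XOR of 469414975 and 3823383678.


0b11011111110101011010000111111 ^ 0b11100011111001000011010001111110 = 0b11111000000111101000000001000001 = 4162748481

4162748481


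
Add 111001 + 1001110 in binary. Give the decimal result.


111001 + 1001110 = 10000111 = 135

135


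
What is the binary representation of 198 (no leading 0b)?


198 = 11000110 in binary

11000110


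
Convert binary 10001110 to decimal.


10001110 in decimal = 142

142


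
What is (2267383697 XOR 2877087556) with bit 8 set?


Step 1: 2267383697 ^ 2877087556 = 744052949
Step 2: 744052949 | (1 << 8) = 744052949 | 256 = 744053205

744053205


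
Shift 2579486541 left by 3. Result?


0b10011001101111111101011101001101 << 3 = 0b10011001101111111101011101001101000 = 20635892328

20635892328


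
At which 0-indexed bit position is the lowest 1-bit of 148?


0b10010100. Lowest set bit at position 2

2


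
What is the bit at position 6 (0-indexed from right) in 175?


0b10101111, position 6 = 0

0


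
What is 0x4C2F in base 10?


4C2F hex = 19503 decimal

19503


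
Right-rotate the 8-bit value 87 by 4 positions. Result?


Rotate 0b1010111 right by 4 (8-bit) = 0b1110101 = 117

117


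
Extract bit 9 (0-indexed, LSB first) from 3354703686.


0b11000111111101001011011101000110, position 9 = 1

1


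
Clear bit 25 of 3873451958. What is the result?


3873451958 & ~(1 << 25) = 3839897526

3839897526


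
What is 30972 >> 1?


0b111100011111100 >> 1 = 0b11110001111110 = 15486

15486


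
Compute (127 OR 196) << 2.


Step 1: 127 | 196 = 255
Step 2: 255 << 2 = 1020

1020


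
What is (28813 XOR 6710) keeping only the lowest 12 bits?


Step 1: 28813 ^ 6710 = 27323
Step 2: 27323 & 4095 = 2747

2747


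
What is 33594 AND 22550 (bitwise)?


0b1000001100111010 & 0b101100000010110 = 0b10010 = 18

18


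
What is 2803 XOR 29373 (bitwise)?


0b101011110011 ^ 0b111001010111101 = 0b111100001001110 = 30798

30798


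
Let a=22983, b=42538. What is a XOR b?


22983 ^ 42538 = 65517

65517


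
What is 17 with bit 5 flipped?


17 ^ (1 << 5) = 17 ^ 32 = 49

49


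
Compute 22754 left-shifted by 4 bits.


0b101100011100010 << 4 = 0b1011000111000100000 = 364064

364064


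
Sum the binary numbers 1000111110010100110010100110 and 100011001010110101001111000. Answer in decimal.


1000111110010100110010100110 + 100011001010110101001111000 = 1101010111101011011100011110 = 224311070

224311070


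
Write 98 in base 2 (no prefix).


98 = 1100010 in binary

1100010


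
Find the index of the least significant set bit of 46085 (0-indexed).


0b1011010000000101. Lowest set bit at position 0

0


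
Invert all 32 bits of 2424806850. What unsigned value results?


2424806850 ^ 4294967295 = 1870160445

1870160445


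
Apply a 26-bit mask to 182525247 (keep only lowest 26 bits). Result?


182525247 & 67108863 = 48307519

48307519


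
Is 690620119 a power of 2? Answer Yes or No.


0b101001001010100000011011010111. Multiple bits set => No

No


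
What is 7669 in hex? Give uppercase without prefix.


7669 = 1DF5 hex

1DF5


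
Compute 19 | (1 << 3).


19 | (1 << 3) = 19 | 8 = 27

27


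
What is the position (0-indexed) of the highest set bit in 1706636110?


0b1100101101110010011001101001110. Highest set bit at position 30

30


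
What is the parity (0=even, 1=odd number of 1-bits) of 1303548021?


0b1001101101100101001000001110101 has 15 ones => parity 1

1


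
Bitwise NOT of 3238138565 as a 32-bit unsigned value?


~0b11000001000000100001001011000101 = 0b111110111111011110110100111010 = 1056828730 (32-bit unsigned)

1056828730


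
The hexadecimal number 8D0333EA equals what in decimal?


8D0333EA hex = 2365797354 decimal

2365797354


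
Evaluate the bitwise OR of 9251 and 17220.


0b10010000100011 | 0b100001101000100 = 0b110011101100111 = 26471

26471


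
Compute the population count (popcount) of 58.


0b111010 has 4 set bits

4


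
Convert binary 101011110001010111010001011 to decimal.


101011110001010111010001011 in decimal = 91795083

91795083


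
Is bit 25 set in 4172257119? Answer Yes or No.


0b11111000101011111001011101011111, bit 25 = 0. No

No


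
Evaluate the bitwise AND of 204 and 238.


0b11001100 & 0b11101110 = 0b11001100 = 204

204


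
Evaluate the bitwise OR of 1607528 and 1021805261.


0b110001000011101101000 | 0b111100111001111000001011001101 = 0b111100111111111000011111101101 = 1023379437

1023379437


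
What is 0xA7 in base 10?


A7 hex = 167 decimal

167


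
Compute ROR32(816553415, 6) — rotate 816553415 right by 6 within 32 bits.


Rotate 0b110000101010111001110111000111 right by 6 (32-bit) = 0b11100110000101010111001110111 = 482520695

482520695


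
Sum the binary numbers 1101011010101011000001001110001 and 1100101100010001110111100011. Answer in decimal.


1101011010101011000001001110001 + 1100101100010001110111100011 = 1111000000001101010000001010100 = 2013700180

2013700180


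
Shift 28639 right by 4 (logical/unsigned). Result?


0b110111111011111 >> 4 = 0b11011111101 = 1789

1789


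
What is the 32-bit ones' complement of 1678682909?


1678682909 ^ 4294967295 = 2616284386

2616284386


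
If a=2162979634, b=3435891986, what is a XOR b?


2162979634 ^ 3435891986 = 1277689376

1277689376


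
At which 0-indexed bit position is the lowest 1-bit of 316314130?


0b10010110110101001001000010010. Lowest set bit at position 1

1


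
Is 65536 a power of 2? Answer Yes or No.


0b10000000000000000. Only one bit set => Yes

Yes


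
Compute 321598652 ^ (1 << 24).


321598652 ^ (1 << 24) = 321598652 ^ 16777216 = 304821436

304821436


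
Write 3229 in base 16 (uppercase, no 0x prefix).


3229 = C9D hex

C9D


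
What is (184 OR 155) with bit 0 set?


Step 1: 184 | 155 = 187
Step 2: 187 | (1 << 0) = 187 | 1 = 187

187


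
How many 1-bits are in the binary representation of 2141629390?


0b1111111101001101010101111001110 has 21 set bits

21


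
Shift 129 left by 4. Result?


0b10000001 << 4 = 0b100000010000 = 2064

2064


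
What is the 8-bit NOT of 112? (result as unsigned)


~0b1110000 = 0b10001111 = 143 (8-bit unsigned)

143


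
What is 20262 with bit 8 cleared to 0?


20262 & ~(1 << 8) = 20006

20006


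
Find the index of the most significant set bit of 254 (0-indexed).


0b11111110. Highest set bit at position 7

7


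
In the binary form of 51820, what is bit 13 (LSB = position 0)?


0b1100101001101100, position 13 = 0

0


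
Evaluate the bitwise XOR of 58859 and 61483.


0b1110010111101011 ^ 0b1111000000101011 = 0b1010111000000 = 5568

5568


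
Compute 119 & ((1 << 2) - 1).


119 & 3 = 3

3


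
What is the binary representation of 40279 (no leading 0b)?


40279 = 1001110101010111 in binary

1001110101010111


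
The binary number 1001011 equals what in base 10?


1001011 in decimal = 75

75


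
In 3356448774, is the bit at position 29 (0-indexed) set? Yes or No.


0b11001000000011110101100000000110, bit 29 = 0. No

No


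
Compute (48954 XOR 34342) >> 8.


Step 1: 48954 ^ 34342 = 14620
Step 2: 14620 >> 8 = 57

57


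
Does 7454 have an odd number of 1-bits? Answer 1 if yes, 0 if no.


0b1110100011110 has 8 ones => parity 0

0


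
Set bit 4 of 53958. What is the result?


53958 | (1 << 4) = 53958 | 16 = 53974

53974


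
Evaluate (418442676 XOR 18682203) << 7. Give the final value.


Step 1: 418442676 ^ 18682203 = 435027183
Step 2: 435027183 << 7 = 55683479424

55683479424


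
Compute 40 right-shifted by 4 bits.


0b101000 >> 4 = 0b10 = 2

2


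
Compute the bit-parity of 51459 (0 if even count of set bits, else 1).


0b1100100100000011 has 6 ones => parity 0

0


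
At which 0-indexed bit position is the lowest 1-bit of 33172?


0b1000000110010100. Lowest set bit at position 2

2


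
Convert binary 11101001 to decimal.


11101001 in decimal = 233

233


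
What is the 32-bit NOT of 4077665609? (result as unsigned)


~0b11110011000011000011110101001001 = 0b1100111100111100001010110110 = 217301686 (32-bit unsigned)

217301686


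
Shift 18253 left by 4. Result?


0b100011101001101 << 4 = 0b1000111010011010000 = 292048

292048


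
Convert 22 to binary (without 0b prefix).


22 = 10110 in binary

10110


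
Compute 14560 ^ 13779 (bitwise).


0b11100011100000 ^ 0b11010111010011 = 0b110100110011 = 3379

3379


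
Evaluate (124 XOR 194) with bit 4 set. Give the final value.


Step 1: 124 ^ 194 = 190
Step 2: 190 | (1 << 4) = 190 | 16 = 190

190


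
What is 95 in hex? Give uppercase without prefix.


95 = 5F hex

5F


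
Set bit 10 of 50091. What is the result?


50091 | (1 << 10) = 50091 | 1024 = 51115

51115


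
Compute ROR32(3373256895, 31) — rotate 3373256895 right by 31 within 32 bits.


Rotate 0b11001001000011111101000010111111 right by 31 (32-bit) = 0b10010010000111111010000101111111 = 2451546495

2451546495


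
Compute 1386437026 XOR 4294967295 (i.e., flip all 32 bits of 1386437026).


1386437026 ^ 4294967295 = 2908530269

2908530269


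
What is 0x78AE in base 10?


78AE hex = 30894 decimal

30894


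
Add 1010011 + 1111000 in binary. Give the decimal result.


1010011 + 1111000 = 11001011 = 203

203


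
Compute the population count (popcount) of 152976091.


0b1001000111100011101011011011 has 16 set bits

16


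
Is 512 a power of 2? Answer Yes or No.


0b1000000000. Only one bit set => Yes

Yes


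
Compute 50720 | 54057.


0b1100011000100000 | 0b1101001100101001 = 0b1101011100101001 = 55081

55081


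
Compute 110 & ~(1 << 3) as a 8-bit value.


110 & ~(1 << 3) = 102

102


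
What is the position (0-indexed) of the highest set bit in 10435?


0b10100011000011. Highest set bit at position 13

13


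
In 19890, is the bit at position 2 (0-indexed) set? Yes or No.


0b100110110110010, bit 2 = 0. No

No


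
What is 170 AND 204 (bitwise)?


0b10101010 & 0b11001100 = 0b10001000 = 136

136


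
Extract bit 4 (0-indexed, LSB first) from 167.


0b10100111, position 4 = 0

0


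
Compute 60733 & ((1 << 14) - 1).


60733 & 16383 = 11581

11581


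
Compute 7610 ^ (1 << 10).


7610 ^ (1 << 10) = 7610 ^ 1024 = 6586

6586


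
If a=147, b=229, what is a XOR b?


147 ^ 229 = 118

118


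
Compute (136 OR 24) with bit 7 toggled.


Step 1: 136 | 24 = 152
Step 2: 152 ^ (1 << 7) = 152 ^ 128 = 24

24


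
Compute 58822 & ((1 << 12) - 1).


58822 & 4095 = 1478

1478


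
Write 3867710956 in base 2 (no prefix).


3867710956 = 11100110100010001001010111101100 in binary

11100110100010001001010111101100


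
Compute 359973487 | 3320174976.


0b10101011101001100001001101111 | 0b11000101111001011101100110000000 = 0b11010101111101011101101111101111 = 3589659631

3589659631


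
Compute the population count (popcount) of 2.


0b10 has 1 set bits

1


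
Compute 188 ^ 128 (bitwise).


0b10111100 ^ 0b10000000 = 0b111100 = 60

60


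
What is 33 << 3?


0b100001 << 3 = 0b100001000 = 264

264


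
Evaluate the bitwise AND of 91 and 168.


0b1011011 & 0b10101000 = 0b1000 = 8

8


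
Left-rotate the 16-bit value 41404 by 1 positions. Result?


Rotate 0b1010000110111100 left by 1 (16-bit) = 0b100001101111001 = 17273

17273


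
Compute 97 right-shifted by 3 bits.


0b1100001 >> 3 = 0b1100 = 12

12


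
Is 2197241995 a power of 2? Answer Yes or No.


0b10000010111101110100000010001011. Multiple bits set => No

No


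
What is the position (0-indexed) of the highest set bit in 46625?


0b1011011000100001. Highest set bit at position 15

15


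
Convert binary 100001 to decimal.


100001 in decimal = 33

33


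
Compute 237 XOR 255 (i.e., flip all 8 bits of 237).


237 ^ 255 = 18

18


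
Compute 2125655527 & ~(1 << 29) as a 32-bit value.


2125655527 & ~(1 << 29) = 1588784615

1588784615


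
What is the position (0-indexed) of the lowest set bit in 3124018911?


0b10111010001101001011111011011111. Lowest set bit at position 0

0


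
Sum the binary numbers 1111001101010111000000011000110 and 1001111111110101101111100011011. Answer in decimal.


1111001101010111000000011000110 + 1001111111110101101111100011011 = 11001001101001100101111111100001 = 3383123937

3383123937


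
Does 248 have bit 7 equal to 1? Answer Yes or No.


0b11111000, bit 7 = 1. Yes

Yes


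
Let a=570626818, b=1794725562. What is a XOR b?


570626818 ^ 1794725562 = 1224361400

1224361400


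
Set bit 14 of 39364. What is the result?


39364 | (1 << 14) = 39364 | 16384 = 55748

55748


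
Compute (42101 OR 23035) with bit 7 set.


Step 1: 42101 | 23035 = 65023
Step 2: 65023 | (1 << 7) = 65023 | 128 = 65023

65023


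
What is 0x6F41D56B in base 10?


6F41D56B hex = 1866585451 decimal

1866585451


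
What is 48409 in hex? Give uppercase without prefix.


48409 = BD19 hex

BD19


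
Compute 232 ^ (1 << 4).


232 ^ (1 << 4) = 232 ^ 16 = 248

248


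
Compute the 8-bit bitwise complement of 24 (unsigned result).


~0b11000 = 0b11100111 = 231 (8-bit unsigned)

231


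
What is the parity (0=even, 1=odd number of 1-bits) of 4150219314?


0b11110111010111110101001000110010 has 19 ones => parity 1

1


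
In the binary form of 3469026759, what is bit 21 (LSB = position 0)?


0b11001110110001010010010111000111, position 21 = 0

0


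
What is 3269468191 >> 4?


0b11000010111000000010000000011111 >> 4 = 0b1100001011100000001000000001 = 204341761

204341761


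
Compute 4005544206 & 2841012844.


0b11101110101111111100000100001110 & 0b10101001010101100110101001101100 = 0b10101000000101100100000000001100 = 2820030476

2820030476


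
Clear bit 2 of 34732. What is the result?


34732 & ~(1 << 2) = 34728

34728


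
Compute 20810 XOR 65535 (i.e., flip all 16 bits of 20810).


20810 ^ 65535 = 44725

44725


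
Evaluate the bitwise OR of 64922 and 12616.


0b1111110110011010 | 0b11000101001000 = 0b1111110111011010 = 64986

64986


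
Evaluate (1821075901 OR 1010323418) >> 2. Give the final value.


Step 1: 1821075901 | 1010323418 = 2092658687
Step 2: 2092658687 >> 2 = 523164671

523164671


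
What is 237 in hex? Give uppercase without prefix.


237 = ED hex

ED


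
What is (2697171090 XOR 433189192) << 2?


Step 1: 2697171090 ^ 433189192 = 3104989658
Step 2: 3104989658 << 2 = 12419958632

12419958632


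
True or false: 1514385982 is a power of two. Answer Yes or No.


0b1011010010000111011001000111110. Multiple bits set => No

No


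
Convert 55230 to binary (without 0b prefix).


55230 = 1101011110111110 in binary

1101011110111110


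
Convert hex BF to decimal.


BF hex = 191 decimal

191


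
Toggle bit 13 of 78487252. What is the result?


78487252 ^ (1 << 13) = 78487252 ^ 8192 = 78495444

78495444


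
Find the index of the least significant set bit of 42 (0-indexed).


0b101010. Lowest set bit at position 1

1


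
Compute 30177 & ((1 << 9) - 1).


30177 & 511 = 481

481


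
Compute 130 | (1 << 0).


130 | (1 << 0) = 130 | 1 = 131

131


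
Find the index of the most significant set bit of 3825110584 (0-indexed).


0b11100011111111101000111000111000. Highest set bit at position 31

31


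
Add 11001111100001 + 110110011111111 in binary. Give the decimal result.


11001111100001 + 110110011111111 = 1010000011100000 = 41184

41184


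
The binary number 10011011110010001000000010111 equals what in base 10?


10011011110010001000000010111 in decimal = 326701079

326701079


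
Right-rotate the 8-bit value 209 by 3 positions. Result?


Rotate 0b11010001 right by 3 (8-bit) = 0b111010 = 58

58


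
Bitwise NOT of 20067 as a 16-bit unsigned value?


~0b100111001100011 = 0b1011000110011100 = 45468 (16-bit unsigned)

45468


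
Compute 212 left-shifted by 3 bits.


0b11010100 << 3 = 0b11010100000 = 1696

1696


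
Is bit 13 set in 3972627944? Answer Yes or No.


0b11101100110010010111110111101000, bit 13 = 1. Yes

Yes


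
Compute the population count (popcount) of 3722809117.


0b11011101111001011000111100011101 has 20 set bits

20


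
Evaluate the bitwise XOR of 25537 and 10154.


0b110001111000001 ^ 0b10011110101010 = 0b100010001101011 = 17515

17515


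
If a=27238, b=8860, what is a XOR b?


27238 ^ 8860 = 18682

18682


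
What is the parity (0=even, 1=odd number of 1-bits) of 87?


0b1010111 has 5 ones => parity 1

1


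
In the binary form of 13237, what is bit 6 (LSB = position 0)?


0b11001110110101, position 6 = 0

0


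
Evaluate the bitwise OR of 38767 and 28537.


0b1001011101101111 | 0b110111101111001 = 0b1111111101111111 = 65407

65407


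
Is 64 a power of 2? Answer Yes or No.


0b1000000. Only one bit set => Yes

Yes


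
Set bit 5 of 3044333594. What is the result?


3044333594 | (1 << 5) = 3044333594 | 32 = 3044333626

3044333626


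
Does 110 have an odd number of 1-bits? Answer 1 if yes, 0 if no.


0b1101110 has 5 ones => parity 1

1


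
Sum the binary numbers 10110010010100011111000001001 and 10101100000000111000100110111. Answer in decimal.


10110010010100011111000001001 + 10101100000000111000100110111 = 101011110010101010111101000000 = 734703424

734703424


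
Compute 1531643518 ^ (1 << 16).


1531643518 ^ (1 << 16) = 1531643518 ^ 65536 = 1531577982

1531577982


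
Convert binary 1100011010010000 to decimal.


1100011010010000 in decimal = 50832

50832


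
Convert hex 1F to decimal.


1F hex = 31 decimal

31


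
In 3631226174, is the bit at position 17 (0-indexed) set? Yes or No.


0b11011000011100000001110100111110, bit 17 = 0. No

No


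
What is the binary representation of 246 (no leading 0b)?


246 = 11110110 in binary

11110110


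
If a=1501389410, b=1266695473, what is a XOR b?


1501389410 ^ 1266695473 = 318594899

318594899


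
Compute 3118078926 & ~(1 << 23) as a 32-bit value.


3118078926 & ~(1 << 23) = 3109690318

3109690318


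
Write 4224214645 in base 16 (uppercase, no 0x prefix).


4224214645 = FBC86675 hex

FBC86675


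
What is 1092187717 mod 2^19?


1092187717 & 524287 = 95813

95813


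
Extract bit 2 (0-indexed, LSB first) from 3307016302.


0b11000101000111010001000001101110, position 2 = 1

1


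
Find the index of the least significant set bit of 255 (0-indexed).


0b11111111. Lowest set bit at position 0

0


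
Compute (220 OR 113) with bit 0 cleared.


Step 1: 220 | 113 = 253
Step 2: 253 & ~(1 << 0) = 252

252


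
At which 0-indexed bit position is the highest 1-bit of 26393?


0b110011100011001. Highest set bit at position 14

14


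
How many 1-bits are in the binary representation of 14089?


0b11011100001001 has 7 set bits

7


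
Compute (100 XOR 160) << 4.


Step 1: 100 ^ 160 = 196
Step 2: 196 << 4 = 3136

3136


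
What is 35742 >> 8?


0b1000101110011110 >> 8 = 0b10001011 = 139

139


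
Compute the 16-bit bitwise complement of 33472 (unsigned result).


~0b1000001011000000 = 0b111110100111111 = 32063 (16-bit unsigned)

32063


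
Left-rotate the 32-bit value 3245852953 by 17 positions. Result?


Rotate 0b11000001011101111100100100011001 left by 17 (32-bit) = 0b10010010001100111000001011101111 = 2452849391

2452849391


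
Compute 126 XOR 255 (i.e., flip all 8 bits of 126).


126 ^ 255 = 129

129


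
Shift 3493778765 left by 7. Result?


0b11010000001111101101010101001101 << 7 = 0b110100000011111011010101010011010000000 = 447203681920

447203681920


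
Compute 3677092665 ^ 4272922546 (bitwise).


0b11011011001010111111101100111001 ^ 0b11111110101011111001111110110010 = 0b100101100001000110010010001011 = 629433483

629433483


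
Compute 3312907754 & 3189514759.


0b11000101011101101111010111101010 & 0b10111110000111000010001000000111 = 0b10000100000101000010000000000010 = 2215911426

2215911426


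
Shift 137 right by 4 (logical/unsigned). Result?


0b10001001 >> 4 = 0b1000 = 8

8


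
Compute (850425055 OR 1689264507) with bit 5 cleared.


Step 1: 850425055 | 1689264507 = 1991276031
Step 2: 1991276031 & ~(1 << 5) = 1991275999

1991275999


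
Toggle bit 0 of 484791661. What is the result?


484791661 ^ (1 << 0) = 484791661 ^ 1 = 484791660

484791660


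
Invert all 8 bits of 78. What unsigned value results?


78 ^ 255 = 177

177


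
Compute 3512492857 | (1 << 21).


3512492857 | (1 << 21) = 3512492857 | 2097152 = 3514590009

3514590009


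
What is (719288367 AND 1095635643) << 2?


Step 1: 719288367 & 1095635643 = 5115947
Step 2: 5115947 << 2 = 20463788

20463788


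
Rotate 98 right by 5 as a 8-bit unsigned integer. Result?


Rotate 0b1100010 right by 5 (8-bit) = 0b10011 = 19

19


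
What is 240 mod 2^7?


240 & 127 = 112

112


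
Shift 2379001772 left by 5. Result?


0b10001101110011001010111110101100 << 5 = 0b1000110111001100101011111010110000000 = 76128056704

76128056704


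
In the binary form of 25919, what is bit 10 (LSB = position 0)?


0b110010100111111, position 10 = 1

1


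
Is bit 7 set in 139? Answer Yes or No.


0b10001011, bit 7 = 1. Yes

Yes


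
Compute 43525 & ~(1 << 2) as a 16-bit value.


43525 & ~(1 << 2) = 43521

43521


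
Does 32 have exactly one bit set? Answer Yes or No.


0b100000. Only one bit set => Yes

Yes


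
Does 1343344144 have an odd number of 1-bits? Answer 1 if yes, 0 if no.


0b1010000000100011100111000010000 has 10 ones => parity 0

0


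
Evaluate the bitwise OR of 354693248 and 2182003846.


0b10101001001000011000010000000 | 0b10000010000011101011110010000110 = 0b10010111001011101011110010000110 = 2536422534

2536422534


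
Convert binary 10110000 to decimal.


10110000 in decimal = 176

176


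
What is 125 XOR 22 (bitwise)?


0b1111101 ^ 0b10110 = 0b1101011 = 107

107


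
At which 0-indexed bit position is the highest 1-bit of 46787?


0b1011011011000011. Highest set bit at position 15

15


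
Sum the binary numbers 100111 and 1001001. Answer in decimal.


100111 + 1001001 = 1110000 = 112

112


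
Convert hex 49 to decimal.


49 hex = 73 decimal

73


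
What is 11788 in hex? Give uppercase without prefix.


11788 = 2E0C hex

2E0C


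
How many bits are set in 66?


0b1000010 has 2 set bits

2


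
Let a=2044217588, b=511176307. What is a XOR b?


2044217588 ^ 511176307 = 1739564679

1739564679


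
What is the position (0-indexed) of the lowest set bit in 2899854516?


0b10101100110110000100010010110100. Lowest set bit at position 2

2


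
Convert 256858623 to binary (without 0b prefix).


256858623 = 1111010011110101100111111111 in binary

1111010011110101100111111111


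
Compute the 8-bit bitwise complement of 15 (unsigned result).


~0b1111 = 0b11110000 = 240 (8-bit unsigned)

240


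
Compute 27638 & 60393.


0b110101111110110 & 0b1110101111101001 = 0b110101111100000 = 27616

27616


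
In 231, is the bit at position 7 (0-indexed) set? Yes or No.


0b11100111, bit 7 = 1. Yes

Yes


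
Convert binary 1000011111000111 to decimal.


1000011111000111 in decimal = 34759

34759


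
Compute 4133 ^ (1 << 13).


4133 ^ (1 << 13) = 4133 ^ 8192 = 12325

12325


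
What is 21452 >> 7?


0b101001111001100 >> 7 = 0b10100111 = 167

167


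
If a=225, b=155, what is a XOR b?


225 ^ 155 = 122

122


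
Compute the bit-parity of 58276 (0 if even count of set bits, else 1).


0b1110001110100100 has 8 ones => parity 0

0


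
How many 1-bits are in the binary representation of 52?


0b110100 has 3 set bits

3


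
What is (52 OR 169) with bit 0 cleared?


Step 1: 52 | 169 = 189
Step 2: 189 & ~(1 << 0) = 188

188


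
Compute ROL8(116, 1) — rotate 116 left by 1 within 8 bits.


Rotate 0b1110100 left by 1 (8-bit) = 0b11101000 = 232

232


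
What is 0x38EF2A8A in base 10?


38EF2A8A hex = 955198090 decimal

955198090


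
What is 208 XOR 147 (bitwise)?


0b11010000 ^ 0b10010011 = 0b1000011 = 67

67


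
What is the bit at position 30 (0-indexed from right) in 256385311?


0b1111010010000010000100011111, position 30 = 0

0


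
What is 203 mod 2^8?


203 & 255 = 203

203


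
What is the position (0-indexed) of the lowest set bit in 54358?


0b1101010001010110. Lowest set bit at position 1

1


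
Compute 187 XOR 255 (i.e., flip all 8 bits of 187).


187 ^ 255 = 68

68


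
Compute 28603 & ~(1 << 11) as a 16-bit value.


28603 & ~(1 << 11) = 26555

26555


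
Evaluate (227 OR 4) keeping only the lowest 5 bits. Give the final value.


Step 1: 227 | 4 = 231
Step 2: 231 & 31 = 7

7


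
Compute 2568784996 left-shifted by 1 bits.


0b10011001000111001000110001100100 << 1 = 0b100110010001110010001100011001000 = 5137569992

5137569992


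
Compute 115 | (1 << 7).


115 | (1 << 7) = 115 | 128 = 243

243


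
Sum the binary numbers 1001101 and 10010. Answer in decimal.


1001101 + 10010 = 1011111 = 95

95


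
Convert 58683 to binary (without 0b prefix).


58683 = 1110010100111011 in binary

1110010100111011


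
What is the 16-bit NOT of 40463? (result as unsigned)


~0b1001111000001111 = 0b110000111110000 = 25072 (16-bit unsigned)

25072


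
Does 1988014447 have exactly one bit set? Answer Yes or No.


0b1110110011111101011000101101111. Multiple bits set => No

No


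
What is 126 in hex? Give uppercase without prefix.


126 = 7E hex

7E


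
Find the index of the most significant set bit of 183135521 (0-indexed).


0b1010111010100110110100100001. Highest set bit at position 27

27


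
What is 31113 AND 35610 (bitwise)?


0b111100110001001 & 0b1000101100011010 = 0b100100001000 = 2312

2312


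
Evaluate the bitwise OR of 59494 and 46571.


0b1110100001100110 | 0b1011010111101011 = 0b1111110111101111 = 65007

65007


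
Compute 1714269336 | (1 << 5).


1714269336 | (1 << 5) = 1714269336 | 32 = 1714269368

1714269368


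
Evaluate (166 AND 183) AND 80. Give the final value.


Step 1: 166 & 183 = 166
Step 2: 166 & 80 = 0

0


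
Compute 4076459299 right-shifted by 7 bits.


0b11110010111110011101010100100011 >> 7 = 0b1111001011111001110101010 = 31847338

31847338


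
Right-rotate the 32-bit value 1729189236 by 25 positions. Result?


Rotate 0b1100111000100010101010101110100 right by 25 (32-bit) = 0b10001000101010101011101000110011 = 2292890163

2292890163


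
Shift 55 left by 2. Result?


0b110111 << 2 = 0b11011100 = 220

220


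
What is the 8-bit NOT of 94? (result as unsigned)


~0b1011110 = 0b10100001 = 161 (8-bit unsigned)

161


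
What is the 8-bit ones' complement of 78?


78 ^ 255 = 177

177


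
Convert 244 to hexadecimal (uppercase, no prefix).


244 = F4 hex

F4


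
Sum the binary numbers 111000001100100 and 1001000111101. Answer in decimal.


111000001100100 + 1001000111101 = 1000001010100001 = 33441

33441


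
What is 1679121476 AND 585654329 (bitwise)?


0b1100100000101010101110001000100 & 0b100010111010000110000000111001 = 0b100000000000000100000000000000 = 536887296

536887296


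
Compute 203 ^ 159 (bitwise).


0b11001011 ^ 0b10011111 = 0b1010100 = 84

84


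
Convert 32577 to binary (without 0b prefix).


32577 = 111111101000001 in binary

111111101000001


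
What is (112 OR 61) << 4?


Step 1: 112 | 61 = 125
Step 2: 125 << 4 = 2000

2000


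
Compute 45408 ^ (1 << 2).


45408 ^ (1 << 2) = 45408 ^ 4 = 45412

45412


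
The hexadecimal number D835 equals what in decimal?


D835 hex = 55349 decimal

55349


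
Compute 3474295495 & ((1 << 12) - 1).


3474295495 & 4095 = 2759

2759


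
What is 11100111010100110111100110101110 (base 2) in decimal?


11100111010100110111100110101110 in decimal = 3881007534

3881007534


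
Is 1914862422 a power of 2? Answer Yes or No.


0b1110010001000100111101101010110. Multiple bits set => No

No


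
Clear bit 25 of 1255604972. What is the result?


1255604972 & ~(1 << 25) = 1222050540

1222050540


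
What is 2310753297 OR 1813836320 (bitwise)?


0b10001001101110110100110000010001 | 0b1101100000111001111001000100000 = 0b11101101101111111111111000110001 = 3988782641

3988782641


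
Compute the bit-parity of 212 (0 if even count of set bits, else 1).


0b11010100 has 4 ones => parity 0

0


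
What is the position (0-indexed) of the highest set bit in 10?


0b1010. Highest set bit at position 3

3


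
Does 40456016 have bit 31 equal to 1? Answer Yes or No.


0b10011010010100111101010000, bit 31 = 0. No

No


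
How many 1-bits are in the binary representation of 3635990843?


0b11011000101110001101000100111011 has 17 set bits

17


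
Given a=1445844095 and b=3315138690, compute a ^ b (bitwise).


1445844095 ^ 3315138690 = 2478101757

2478101757


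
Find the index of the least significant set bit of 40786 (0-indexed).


0b1001111101010010. Lowest set bit at position 1

1


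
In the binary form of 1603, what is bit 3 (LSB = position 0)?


0b11001000011, position 3 = 0

0


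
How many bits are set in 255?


0b11111111 has 8 set bits

8


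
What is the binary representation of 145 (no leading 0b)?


145 = 10010001 in binary

10010001


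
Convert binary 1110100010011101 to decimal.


1110100010011101 in decimal = 59549

59549


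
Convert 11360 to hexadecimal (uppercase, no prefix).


11360 = 2C60 hex

2C60


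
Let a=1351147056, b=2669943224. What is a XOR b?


1351147056 ^ 2669943224 = 3484206984

3484206984


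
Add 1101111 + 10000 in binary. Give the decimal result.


1101111 + 10000 = 1111111 = 127

127


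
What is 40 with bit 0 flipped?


40 ^ (1 << 0) = 40 ^ 1 = 41

41


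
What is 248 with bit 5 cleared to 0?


248 & ~(1 << 5) = 216

216


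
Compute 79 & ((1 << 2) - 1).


79 & 3 = 3

3


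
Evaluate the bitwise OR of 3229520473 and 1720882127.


0b11000000011111101001001001011001 | 0b1100110100100101001001111001111 = 0b11100110111111101001001111011111 = 3875443679

3875443679


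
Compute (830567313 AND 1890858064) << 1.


Step 1: 830567313 & 1890858064 = 813707280
Step 2: 813707280 << 1 = 1627414560

1627414560


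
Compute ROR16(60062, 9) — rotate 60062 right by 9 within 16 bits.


Rotate 0b1110101010011110 right by 9 (16-bit) = 0b100111101110101 = 20341

20341


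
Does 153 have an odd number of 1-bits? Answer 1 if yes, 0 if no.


0b10011001 has 4 ones => parity 0

0


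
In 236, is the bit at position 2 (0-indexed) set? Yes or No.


0b11101100, bit 2 = 1. Yes

Yes


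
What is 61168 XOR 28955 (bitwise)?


0b1110111011110000 ^ 0b111000100011011 = 0b1001111111101011 = 40939

40939


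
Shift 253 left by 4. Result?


0b11111101 << 4 = 0b111111010000 = 4048

4048


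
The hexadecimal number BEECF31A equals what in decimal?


BEECF31A hex = 3203199770 decimal

3203199770


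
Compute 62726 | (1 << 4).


62726 | (1 << 4) = 62726 | 16 = 62742

62742


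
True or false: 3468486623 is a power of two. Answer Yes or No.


0b11001110101111001110011111011111. Multiple bits set => No

No
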